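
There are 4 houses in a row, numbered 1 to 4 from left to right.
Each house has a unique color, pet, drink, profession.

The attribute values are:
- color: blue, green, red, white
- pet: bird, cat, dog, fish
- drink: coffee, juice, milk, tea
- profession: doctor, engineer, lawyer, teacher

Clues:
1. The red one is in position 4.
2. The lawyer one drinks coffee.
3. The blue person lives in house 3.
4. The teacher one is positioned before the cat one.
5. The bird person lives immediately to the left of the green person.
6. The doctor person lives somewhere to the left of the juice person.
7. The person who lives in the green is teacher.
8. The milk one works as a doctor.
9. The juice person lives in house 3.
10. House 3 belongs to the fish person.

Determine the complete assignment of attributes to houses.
Solution:

House | Color | Pet | Drink | Profession
----------------------------------------
  1   | white | bird | milk | doctor
  2   | green | dog | tea | teacher
  3   | blue | fish | juice | engineer
  4   | red | cat | coffee | lawyer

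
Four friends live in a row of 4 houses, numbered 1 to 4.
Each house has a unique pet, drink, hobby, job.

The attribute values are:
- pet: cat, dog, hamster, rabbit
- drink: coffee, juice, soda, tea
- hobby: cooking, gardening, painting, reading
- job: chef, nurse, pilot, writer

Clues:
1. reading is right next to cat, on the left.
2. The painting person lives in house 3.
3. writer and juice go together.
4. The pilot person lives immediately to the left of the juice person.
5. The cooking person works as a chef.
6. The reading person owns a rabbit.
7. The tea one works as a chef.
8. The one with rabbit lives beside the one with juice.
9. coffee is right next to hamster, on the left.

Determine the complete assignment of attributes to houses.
Solution:

House | Pet | Drink | Hobby | Job
---------------------------------
  1   | rabbit | soda | reading | pilot
  2   | cat | juice | gardening | writer
  3   | dog | coffee | painting | nurse
  4   | hamster | tea | cooking | chef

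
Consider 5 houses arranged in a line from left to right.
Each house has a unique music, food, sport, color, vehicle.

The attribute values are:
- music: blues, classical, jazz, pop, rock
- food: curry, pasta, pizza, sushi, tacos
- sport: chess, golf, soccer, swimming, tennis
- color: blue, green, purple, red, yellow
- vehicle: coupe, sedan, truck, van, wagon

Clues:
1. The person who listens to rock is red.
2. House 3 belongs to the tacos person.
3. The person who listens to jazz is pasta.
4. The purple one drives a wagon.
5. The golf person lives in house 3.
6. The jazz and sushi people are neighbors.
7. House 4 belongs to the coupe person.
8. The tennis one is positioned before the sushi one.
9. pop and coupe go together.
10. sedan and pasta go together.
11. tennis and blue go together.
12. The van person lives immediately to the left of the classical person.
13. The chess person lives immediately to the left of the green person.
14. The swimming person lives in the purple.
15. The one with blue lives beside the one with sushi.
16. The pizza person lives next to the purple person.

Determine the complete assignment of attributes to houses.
Solution:

House | Music | Food | Sport | Color | Vehicle
----------------------------------------------
  1   | jazz | pasta | tennis | blue | sedan
  2   | rock | sushi | chess | red | van
  3   | classical | tacos | golf | green | truck
  4   | pop | pizza | soccer | yellow | coupe
  5   | blues | curry | swimming | purple | wagon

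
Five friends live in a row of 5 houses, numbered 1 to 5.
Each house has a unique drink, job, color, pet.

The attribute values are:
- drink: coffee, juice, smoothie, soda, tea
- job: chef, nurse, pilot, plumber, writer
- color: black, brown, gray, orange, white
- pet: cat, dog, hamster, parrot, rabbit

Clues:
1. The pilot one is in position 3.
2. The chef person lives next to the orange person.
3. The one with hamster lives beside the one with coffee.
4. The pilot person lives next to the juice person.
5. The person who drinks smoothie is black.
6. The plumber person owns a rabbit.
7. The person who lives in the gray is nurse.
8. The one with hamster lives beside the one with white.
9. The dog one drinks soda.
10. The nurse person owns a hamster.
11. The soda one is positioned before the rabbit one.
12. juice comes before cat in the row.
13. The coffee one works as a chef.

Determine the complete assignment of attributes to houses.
Solution:

House | Drink | Job | Color | Pet
---------------------------------
  1   | tea | nurse | gray | hamster
  2   | coffee | chef | white | parrot
  3   | soda | pilot | orange | dog
  4   | juice | plumber | brown | rabbit
  5   | smoothie | writer | black | cat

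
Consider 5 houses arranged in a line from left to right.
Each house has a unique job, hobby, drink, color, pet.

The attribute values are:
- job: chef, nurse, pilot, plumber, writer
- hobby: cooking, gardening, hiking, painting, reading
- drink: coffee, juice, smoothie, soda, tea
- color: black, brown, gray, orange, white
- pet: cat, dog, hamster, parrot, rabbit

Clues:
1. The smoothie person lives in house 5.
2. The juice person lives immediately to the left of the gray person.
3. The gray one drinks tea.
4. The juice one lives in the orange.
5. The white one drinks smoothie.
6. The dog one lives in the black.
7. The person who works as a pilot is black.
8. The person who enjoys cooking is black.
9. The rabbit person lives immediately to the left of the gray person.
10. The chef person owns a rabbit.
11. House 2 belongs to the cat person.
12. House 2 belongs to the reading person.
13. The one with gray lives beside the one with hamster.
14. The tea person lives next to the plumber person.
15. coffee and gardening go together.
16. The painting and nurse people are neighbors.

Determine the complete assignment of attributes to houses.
Solution:

House | Job | Hobby | Drink | Color | Pet
-----------------------------------------
  1   | chef | painting | juice | orange | rabbit
  2   | nurse | reading | tea | gray | cat
  3   | plumber | gardening | coffee | brown | hamster
  4   | pilot | cooking | soda | black | dog
  5   | writer | hiking | smoothie | white | parrot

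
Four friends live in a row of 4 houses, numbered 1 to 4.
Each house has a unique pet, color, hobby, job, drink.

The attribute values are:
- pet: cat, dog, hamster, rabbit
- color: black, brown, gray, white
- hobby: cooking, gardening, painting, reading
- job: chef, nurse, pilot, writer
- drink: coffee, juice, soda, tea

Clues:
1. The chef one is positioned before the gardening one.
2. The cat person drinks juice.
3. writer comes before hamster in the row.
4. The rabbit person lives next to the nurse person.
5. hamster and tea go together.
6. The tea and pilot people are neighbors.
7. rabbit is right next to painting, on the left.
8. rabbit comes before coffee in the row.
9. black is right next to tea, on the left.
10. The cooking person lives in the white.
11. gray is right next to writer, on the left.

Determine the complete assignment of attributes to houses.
Solution:

House | Pet | Color | Hobby | Job | Drink
-----------------------------------------
  1   | cat | gray | reading | chef | juice
  2   | rabbit | black | gardening | writer | soda
  3   | hamster | brown | painting | nurse | tea
  4   | dog | white | cooking | pilot | coffee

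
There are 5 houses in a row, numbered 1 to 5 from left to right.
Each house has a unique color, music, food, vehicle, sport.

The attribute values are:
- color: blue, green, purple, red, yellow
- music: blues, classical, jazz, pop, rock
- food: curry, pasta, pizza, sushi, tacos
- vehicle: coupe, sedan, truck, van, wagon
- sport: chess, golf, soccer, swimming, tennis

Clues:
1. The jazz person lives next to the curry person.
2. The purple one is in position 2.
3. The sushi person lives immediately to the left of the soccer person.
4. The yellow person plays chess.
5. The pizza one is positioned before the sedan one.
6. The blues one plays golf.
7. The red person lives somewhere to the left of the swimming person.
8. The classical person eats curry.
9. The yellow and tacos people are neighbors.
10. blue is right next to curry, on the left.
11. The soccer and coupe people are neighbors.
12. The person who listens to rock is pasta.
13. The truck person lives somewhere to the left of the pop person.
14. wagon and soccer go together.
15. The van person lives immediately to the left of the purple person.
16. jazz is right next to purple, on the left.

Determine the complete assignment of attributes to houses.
Solution:

House | Color | Music | Food | Vehicle | Sport
----------------------------------------------
  1   | blue | jazz | sushi | van | tennis
  2   | purple | classical | curry | wagon | soccer
  3   | red | blues | pizza | coupe | golf
  4   | yellow | rock | pasta | truck | chess
  5   | green | pop | tacos | sedan | swimming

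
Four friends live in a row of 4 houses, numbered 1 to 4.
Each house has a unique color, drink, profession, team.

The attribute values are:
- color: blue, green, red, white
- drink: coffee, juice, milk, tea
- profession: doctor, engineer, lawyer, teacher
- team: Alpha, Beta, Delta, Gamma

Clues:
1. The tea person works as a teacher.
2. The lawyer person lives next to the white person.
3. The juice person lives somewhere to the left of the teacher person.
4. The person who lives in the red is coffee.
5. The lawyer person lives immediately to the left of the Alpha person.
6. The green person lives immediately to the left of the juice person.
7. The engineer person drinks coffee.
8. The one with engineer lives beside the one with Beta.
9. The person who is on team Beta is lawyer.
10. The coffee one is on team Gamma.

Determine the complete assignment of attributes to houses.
Solution:

House | Color | Drink | Profession | Team
-----------------------------------------
  1   | red | coffee | engineer | Gamma
  2   | green | milk | lawyer | Beta
  3   | white | juice | doctor | Alpha
  4   | blue | tea | teacher | Delta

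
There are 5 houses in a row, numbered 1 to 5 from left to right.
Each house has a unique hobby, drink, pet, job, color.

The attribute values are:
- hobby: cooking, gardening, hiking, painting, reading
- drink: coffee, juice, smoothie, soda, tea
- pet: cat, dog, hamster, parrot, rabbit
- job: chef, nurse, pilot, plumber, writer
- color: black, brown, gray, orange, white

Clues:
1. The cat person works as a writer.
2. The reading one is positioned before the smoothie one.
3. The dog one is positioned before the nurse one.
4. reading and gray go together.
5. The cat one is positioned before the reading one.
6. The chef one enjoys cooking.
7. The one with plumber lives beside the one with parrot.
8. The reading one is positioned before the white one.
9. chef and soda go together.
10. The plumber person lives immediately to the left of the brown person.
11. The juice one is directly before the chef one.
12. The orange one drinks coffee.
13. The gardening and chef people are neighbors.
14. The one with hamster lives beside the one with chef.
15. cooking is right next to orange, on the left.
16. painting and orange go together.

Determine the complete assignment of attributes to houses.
Solution:

House | Hobby | Drink | Pet | Job | Color
-----------------------------------------
  1   | gardening | juice | hamster | plumber | black
  2   | cooking | soda | parrot | chef | brown
  3   | painting | coffee | cat | writer | orange
  4   | reading | tea | dog | pilot | gray
  5   | hiking | smoothie | rabbit | nurse | white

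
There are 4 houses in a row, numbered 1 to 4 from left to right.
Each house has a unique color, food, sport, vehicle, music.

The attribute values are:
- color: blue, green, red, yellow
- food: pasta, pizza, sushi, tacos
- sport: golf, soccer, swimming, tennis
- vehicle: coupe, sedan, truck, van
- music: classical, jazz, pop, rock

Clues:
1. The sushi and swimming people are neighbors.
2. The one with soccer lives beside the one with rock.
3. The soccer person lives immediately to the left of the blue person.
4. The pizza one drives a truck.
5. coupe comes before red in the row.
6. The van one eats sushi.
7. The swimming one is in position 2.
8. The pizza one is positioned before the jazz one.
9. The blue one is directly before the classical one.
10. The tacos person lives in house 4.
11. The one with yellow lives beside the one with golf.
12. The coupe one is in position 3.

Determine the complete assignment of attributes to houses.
Solution:

House | Color | Food | Sport | Vehicle | Music
----------------------------------------------
  1   | green | sushi | soccer | van | pop
  2   | blue | pizza | swimming | truck | rock
  3   | yellow | pasta | tennis | coupe | classical
  4   | red | tacos | golf | sedan | jazz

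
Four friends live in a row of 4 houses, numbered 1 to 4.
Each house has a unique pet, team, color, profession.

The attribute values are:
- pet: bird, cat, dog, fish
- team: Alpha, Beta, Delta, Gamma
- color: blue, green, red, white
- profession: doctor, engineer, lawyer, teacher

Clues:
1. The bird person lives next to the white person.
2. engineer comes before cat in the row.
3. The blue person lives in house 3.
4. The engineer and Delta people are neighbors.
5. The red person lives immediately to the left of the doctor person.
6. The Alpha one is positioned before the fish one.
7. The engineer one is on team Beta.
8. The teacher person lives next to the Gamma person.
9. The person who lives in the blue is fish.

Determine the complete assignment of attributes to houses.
Solution:

House | Pet | Team | Color | Profession
---------------------------------------
  1   | bird | Alpha | red | teacher
  2   | dog | Gamma | white | doctor
  3   | fish | Beta | blue | engineer
  4   | cat | Delta | green | lawyer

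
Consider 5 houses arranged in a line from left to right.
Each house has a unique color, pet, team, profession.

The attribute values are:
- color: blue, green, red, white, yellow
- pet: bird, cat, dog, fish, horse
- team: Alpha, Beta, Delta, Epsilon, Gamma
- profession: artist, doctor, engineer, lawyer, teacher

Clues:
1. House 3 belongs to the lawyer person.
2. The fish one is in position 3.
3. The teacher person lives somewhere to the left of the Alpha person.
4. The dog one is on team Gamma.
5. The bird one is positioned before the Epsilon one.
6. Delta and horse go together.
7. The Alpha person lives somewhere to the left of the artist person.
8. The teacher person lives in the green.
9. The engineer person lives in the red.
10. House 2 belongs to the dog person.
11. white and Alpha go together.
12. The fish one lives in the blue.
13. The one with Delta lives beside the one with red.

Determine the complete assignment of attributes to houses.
Solution:

House | Color | Pet | Team | Profession
---------------------------------------
  1   | green | horse | Delta | teacher
  2   | red | dog | Gamma | engineer
  3   | blue | fish | Beta | lawyer
  4   | white | bird | Alpha | doctor
  5   | yellow | cat | Epsilon | artist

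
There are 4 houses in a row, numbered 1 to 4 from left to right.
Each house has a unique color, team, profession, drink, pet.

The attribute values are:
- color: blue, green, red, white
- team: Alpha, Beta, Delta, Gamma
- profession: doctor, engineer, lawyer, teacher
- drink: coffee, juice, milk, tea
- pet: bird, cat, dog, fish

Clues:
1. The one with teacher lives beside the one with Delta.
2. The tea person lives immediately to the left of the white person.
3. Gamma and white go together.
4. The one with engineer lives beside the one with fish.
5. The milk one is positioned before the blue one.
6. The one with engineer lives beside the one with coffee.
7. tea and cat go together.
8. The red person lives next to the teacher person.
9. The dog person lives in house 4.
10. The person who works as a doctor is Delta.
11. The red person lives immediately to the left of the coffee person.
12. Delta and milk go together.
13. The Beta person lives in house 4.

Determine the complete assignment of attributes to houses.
Solution:

House | Color | Team | Profession | Drink | Pet
-----------------------------------------------
  1   | red | Alpha | engineer | tea | cat
  2   | white | Gamma | teacher | coffee | fish
  3   | green | Delta | doctor | milk | bird
  4   | blue | Beta | lawyer | juice | dog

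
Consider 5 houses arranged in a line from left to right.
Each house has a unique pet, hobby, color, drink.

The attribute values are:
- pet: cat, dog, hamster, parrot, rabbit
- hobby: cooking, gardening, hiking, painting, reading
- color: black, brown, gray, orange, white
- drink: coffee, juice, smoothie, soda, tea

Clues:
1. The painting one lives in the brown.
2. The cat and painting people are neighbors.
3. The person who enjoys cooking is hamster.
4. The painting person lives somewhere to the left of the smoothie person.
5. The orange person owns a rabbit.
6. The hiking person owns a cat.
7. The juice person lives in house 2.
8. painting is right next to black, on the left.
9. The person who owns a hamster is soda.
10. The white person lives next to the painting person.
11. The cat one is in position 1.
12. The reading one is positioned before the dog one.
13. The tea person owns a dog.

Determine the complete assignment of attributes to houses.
Solution:

House | Pet | Hobby | Color | Drink
-----------------------------------
  1   | cat | hiking | white | coffee
  2   | parrot | painting | brown | juice
  3   | hamster | cooking | black | soda
  4   | rabbit | reading | orange | smoothie
  5   | dog | gardening | gray | tea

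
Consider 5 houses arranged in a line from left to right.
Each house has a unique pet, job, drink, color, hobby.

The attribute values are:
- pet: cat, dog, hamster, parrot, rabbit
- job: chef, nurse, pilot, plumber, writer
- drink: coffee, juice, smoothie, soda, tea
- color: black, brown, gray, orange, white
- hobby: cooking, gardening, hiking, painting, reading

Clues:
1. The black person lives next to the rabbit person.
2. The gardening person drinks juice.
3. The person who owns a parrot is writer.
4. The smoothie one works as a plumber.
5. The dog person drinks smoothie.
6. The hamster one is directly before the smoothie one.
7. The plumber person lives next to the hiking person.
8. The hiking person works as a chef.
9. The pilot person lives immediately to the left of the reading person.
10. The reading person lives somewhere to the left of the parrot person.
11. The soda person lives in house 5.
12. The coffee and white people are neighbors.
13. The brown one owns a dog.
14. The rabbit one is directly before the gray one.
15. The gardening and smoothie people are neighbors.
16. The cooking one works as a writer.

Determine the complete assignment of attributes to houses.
Solution:

House | Pet | Job | Drink | Color | Hobby
-----------------------------------------
  1   | hamster | pilot | juice | orange | gardening
  2   | dog | plumber | smoothie | brown | reading
  3   | cat | chef | coffee | black | hiking
  4   | rabbit | nurse | tea | white | painting
  5   | parrot | writer | soda | gray | cooking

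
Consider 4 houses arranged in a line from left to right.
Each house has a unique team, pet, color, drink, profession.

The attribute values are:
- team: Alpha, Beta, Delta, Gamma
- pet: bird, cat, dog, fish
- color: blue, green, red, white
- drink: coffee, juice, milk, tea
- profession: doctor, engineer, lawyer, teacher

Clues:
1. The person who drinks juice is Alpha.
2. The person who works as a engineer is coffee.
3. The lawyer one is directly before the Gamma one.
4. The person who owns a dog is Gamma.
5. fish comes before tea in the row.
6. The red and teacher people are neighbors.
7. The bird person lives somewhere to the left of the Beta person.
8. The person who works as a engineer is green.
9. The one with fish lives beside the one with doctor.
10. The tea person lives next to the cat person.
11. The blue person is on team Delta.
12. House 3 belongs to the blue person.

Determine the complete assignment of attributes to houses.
Solution:

House | Team | Pet | Color | Drink | Profession
-----------------------------------------------
  1   | Alpha | fish | white | juice | lawyer
  2   | Gamma | dog | red | milk | doctor
  3   | Delta | bird | blue | tea | teacher
  4   | Beta | cat | green | coffee | engineer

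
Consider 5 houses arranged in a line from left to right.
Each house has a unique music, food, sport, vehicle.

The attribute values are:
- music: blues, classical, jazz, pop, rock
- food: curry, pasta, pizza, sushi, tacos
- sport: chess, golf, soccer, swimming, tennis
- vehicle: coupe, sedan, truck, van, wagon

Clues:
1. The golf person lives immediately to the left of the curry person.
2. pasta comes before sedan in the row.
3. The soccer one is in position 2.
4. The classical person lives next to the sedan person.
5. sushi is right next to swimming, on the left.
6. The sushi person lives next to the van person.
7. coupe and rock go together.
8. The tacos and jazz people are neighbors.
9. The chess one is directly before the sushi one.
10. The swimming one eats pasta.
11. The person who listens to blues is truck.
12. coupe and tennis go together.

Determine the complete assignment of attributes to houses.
Solution:

House | Music | Food | Sport | Vehicle
--------------------------------------
  1   | blues | tacos | chess | truck
  2   | jazz | sushi | soccer | wagon
  3   | classical | pasta | swimming | van
  4   | pop | pizza | golf | sedan
  5   | rock | curry | tennis | coupe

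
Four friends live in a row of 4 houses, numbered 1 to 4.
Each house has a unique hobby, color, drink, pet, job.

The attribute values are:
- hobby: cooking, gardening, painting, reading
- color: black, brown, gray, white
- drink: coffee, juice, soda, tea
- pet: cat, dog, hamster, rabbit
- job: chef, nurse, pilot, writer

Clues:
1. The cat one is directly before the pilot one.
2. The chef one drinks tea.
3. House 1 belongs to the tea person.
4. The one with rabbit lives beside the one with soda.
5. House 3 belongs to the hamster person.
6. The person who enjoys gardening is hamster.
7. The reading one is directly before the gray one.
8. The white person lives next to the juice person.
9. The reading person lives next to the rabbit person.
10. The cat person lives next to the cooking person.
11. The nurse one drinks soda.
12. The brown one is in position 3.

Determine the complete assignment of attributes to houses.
Solution:

House | Hobby | Color | Drink | Pet | Job
-----------------------------------------
  1   | reading | white | tea | cat | chef
  2   | cooking | gray | juice | rabbit | pilot
  3   | gardening | brown | soda | hamster | nurse
  4   | painting | black | coffee | dog | writer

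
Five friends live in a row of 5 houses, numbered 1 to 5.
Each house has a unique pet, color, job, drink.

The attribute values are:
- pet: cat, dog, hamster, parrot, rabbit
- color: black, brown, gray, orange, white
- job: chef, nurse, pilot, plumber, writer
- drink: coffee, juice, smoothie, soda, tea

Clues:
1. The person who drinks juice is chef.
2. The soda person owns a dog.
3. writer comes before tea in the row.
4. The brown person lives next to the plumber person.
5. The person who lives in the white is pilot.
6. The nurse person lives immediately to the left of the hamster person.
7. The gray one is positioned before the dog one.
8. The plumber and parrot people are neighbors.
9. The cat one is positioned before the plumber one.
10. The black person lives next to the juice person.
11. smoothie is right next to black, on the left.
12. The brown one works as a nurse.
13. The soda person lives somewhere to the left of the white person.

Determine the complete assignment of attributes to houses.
Solution:

House | Pet | Color | Job | Drink
---------------------------------
  1   | cat | brown | nurse | smoothie
  2   | hamster | black | plumber | coffee
  3   | parrot | gray | chef | juice
  4   | dog | orange | writer | soda
  5   | rabbit | white | pilot | tea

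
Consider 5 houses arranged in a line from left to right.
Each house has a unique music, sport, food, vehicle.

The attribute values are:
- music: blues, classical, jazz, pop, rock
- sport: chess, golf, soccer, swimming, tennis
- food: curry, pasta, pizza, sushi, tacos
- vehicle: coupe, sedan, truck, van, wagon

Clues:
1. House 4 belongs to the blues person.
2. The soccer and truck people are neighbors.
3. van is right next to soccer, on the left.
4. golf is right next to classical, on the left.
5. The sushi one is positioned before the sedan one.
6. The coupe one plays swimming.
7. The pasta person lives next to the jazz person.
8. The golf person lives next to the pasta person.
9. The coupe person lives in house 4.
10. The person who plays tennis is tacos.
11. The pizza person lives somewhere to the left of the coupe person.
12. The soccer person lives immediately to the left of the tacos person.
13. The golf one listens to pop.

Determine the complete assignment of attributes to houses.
Solution:

House | Music | Sport | Food | Vehicle
--------------------------------------
  1   | pop | golf | pizza | van
  2   | classical | soccer | pasta | wagon
  3   | jazz | tennis | tacos | truck
  4   | blues | swimming | sushi | coupe
  5   | rock | chess | curry | sedan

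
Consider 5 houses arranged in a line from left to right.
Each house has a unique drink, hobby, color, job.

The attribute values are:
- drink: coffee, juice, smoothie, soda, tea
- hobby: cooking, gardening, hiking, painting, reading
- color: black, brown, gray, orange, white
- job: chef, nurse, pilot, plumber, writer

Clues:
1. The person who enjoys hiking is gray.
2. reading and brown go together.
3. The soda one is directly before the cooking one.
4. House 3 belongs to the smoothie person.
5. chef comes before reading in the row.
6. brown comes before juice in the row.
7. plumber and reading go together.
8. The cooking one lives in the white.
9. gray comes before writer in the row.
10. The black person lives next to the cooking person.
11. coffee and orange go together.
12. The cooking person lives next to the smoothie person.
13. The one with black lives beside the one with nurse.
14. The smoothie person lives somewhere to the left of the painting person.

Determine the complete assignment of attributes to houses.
Solution:

House | Drink | Hobby | Color | Job
-----------------------------------
  1   | soda | gardening | black | chef
  2   | tea | cooking | white | nurse
  3   | smoothie | reading | brown | plumber
  4   | juice | hiking | gray | pilot
  5   | coffee | painting | orange | writer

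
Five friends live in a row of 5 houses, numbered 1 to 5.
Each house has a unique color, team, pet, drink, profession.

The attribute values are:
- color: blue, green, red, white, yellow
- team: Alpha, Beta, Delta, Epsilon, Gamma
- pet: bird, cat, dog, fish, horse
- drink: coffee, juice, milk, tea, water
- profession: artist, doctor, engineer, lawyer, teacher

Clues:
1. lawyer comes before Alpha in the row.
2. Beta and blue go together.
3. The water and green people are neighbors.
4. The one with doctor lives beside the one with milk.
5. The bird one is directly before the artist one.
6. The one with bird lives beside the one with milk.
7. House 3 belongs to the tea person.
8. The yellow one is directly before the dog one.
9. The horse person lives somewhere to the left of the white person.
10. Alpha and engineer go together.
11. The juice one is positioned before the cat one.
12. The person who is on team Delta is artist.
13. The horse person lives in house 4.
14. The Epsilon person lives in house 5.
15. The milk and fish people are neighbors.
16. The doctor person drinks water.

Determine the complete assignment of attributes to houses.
Solution:

House | Color | Team | Pet | Drink | Profession
-----------------------------------------------
  1   | yellow | Gamma | bird | water | doctor
  2   | green | Delta | dog | milk | artist
  3   | blue | Beta | fish | tea | lawyer
  4   | red | Alpha | horse | juice | engineer
  5   | white | Epsilon | cat | coffee | teacher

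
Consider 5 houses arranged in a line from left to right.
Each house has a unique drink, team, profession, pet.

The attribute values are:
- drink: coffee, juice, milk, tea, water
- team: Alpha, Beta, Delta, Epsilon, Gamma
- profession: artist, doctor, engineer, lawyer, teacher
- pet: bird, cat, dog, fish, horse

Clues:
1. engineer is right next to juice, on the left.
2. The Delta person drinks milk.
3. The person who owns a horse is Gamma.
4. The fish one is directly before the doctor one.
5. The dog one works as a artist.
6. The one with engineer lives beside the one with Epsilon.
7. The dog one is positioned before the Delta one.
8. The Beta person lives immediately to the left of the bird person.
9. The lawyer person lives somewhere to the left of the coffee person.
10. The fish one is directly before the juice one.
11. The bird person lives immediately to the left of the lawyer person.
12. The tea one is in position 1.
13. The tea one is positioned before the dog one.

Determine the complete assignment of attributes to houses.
Solution:

House | Drink | Team | Profession | Pet
---------------------------------------
  1   | tea | Beta | engineer | fish
  2   | juice | Epsilon | doctor | bird
  3   | water | Gamma | lawyer | horse
  4   | coffee | Alpha | artist | dog
  5   | milk | Delta | teacher | cat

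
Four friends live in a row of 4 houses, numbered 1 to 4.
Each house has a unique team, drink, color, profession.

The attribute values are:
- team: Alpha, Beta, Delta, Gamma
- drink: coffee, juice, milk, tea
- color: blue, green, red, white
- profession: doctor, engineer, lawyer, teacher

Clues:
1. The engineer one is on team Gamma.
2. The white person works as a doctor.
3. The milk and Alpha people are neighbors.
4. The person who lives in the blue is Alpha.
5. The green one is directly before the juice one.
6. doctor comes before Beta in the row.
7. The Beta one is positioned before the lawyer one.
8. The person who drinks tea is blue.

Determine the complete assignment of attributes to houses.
Solution:

House | Team | Drink | Color | Profession
-----------------------------------------
  1   | Gamma | coffee | green | engineer
  2   | Delta | juice | white | doctor
  3   | Beta | milk | red | teacher
  4   | Alpha | tea | blue | lawyer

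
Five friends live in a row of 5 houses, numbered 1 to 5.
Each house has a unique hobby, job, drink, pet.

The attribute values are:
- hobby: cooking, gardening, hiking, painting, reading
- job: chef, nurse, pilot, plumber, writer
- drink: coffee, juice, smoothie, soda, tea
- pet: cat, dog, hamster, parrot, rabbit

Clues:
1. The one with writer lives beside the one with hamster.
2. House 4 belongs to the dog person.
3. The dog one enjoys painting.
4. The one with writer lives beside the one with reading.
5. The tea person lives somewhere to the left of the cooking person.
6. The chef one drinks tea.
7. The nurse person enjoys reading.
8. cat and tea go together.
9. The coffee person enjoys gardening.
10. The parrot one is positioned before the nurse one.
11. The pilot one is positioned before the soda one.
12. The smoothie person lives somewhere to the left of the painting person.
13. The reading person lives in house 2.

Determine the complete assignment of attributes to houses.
Solution:

House | Hobby | Job | Drink | Pet
---------------------------------
  1   | gardening | writer | coffee | parrot
  2   | reading | nurse | smoothie | hamster
  3   | hiking | chef | tea | cat
  4   | painting | pilot | juice | dog
  5   | cooking | plumber | soda | rabbit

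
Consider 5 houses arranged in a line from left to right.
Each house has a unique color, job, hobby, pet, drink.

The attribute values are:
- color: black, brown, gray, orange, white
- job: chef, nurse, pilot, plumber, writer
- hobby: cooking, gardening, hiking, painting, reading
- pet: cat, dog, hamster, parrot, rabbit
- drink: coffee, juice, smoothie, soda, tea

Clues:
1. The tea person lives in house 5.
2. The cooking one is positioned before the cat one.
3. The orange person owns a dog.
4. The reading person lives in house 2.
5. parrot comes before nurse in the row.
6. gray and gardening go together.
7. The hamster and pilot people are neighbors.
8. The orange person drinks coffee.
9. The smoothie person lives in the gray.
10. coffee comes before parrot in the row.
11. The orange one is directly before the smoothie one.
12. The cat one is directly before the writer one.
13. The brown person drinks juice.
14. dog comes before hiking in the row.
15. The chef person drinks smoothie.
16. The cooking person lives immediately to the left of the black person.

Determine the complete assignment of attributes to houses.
Solution:

House | Color | Job | Hobby | Pet | Drink
-----------------------------------------
  1   | brown | plumber | cooking | hamster | juice
  2   | black | pilot | reading | cat | soda
  3   | orange | writer | painting | dog | coffee
  4   | gray | chef | gardening | parrot | smoothie
  5   | white | nurse | hiking | rabbit | tea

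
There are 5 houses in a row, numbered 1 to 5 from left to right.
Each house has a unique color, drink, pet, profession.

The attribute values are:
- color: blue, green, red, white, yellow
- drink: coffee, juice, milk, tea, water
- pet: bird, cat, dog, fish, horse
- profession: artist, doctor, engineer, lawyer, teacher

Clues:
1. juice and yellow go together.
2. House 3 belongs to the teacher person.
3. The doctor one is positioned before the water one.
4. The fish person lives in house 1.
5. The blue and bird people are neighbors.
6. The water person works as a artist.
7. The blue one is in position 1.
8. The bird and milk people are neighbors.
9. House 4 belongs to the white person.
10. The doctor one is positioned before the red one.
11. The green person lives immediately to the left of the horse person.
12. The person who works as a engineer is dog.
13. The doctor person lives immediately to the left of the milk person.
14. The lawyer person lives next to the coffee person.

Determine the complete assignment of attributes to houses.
Solution:

House | Color | Drink | Pet | Profession
----------------------------------------
  1   | blue | tea | fish | lawyer
  2   | green | coffee | bird | doctor
  3   | red | milk | horse | teacher
  4   | white | water | cat | artist
  5   | yellow | juice | dog | engineer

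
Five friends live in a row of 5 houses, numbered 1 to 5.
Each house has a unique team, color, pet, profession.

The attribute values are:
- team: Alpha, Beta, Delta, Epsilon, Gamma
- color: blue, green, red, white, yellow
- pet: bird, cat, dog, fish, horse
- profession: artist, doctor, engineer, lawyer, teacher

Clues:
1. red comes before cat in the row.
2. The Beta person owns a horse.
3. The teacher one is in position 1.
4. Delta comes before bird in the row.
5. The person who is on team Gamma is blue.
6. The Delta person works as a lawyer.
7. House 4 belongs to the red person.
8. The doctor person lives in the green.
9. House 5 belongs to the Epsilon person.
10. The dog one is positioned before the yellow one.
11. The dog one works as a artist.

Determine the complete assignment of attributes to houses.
Solution:

House | Team | Color | Pet | Profession
---------------------------------------
  1   | Beta | white | horse | teacher
  2   | Gamma | blue | dog | artist
  3   | Delta | yellow | fish | lawyer
  4   | Alpha | red | bird | engineer
  5   | Epsilon | green | cat | doctor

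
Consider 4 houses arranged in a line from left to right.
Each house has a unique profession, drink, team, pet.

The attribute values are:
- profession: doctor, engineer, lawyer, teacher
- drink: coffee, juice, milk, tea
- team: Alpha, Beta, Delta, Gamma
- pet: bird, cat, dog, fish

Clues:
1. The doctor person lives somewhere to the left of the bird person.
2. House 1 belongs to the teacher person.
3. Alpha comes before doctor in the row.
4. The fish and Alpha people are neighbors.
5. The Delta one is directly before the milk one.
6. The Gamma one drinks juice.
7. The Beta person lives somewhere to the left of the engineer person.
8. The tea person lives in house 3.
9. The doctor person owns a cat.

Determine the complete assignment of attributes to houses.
Solution:

House | Profession | Drink | Team | Pet
---------------------------------------
  1   | teacher | coffee | Delta | fish
  2   | lawyer | milk | Alpha | dog
  3   | doctor | tea | Beta | cat
  4   | engineer | juice | Gamma | bird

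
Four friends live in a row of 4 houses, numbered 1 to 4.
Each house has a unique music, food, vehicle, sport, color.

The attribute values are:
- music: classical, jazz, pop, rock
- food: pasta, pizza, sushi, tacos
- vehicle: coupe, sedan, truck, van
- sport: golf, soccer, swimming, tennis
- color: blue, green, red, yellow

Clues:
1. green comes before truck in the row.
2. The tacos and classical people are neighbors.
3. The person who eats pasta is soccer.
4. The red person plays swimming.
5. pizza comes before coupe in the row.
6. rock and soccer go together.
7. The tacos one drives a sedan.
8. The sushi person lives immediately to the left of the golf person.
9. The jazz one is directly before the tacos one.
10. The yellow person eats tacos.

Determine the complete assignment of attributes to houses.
Solution:

House | Music | Food | Vehicle | Sport | Color
----------------------------------------------
  1   | jazz | sushi | van | tennis | green
  2   | pop | tacos | sedan | golf | yellow
  3   | classical | pizza | truck | swimming | red
  4   | rock | pasta | coupe | soccer | blue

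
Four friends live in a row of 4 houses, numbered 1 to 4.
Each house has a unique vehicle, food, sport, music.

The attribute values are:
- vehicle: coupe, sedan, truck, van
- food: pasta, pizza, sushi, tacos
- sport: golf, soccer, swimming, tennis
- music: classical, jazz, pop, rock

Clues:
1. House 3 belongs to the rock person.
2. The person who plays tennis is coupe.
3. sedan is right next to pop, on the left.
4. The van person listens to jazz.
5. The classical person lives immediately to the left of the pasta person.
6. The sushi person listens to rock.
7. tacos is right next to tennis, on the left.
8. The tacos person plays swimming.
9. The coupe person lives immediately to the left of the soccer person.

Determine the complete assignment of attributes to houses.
Solution:

House | Vehicle | Food | Sport | Music
--------------------------------------
  1   | sedan | tacos | swimming | classical
  2   | coupe | pasta | tennis | pop
  3   | truck | sushi | soccer | rock
  4   | van | pizza | golf | jazz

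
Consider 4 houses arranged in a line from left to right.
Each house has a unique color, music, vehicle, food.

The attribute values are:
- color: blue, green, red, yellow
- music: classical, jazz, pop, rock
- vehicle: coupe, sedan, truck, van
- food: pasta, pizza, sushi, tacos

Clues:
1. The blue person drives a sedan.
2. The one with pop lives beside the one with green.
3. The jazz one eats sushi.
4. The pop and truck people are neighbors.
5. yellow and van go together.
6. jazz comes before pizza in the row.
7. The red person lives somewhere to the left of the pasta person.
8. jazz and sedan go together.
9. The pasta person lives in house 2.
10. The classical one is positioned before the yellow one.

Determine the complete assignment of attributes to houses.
Solution:

House | Color | Music | Vehicle | Food
--------------------------------------
  1   | red | pop | coupe | tacos
  2   | green | classical | truck | pasta
  3   | blue | jazz | sedan | sushi
  4   | yellow | rock | van | pizza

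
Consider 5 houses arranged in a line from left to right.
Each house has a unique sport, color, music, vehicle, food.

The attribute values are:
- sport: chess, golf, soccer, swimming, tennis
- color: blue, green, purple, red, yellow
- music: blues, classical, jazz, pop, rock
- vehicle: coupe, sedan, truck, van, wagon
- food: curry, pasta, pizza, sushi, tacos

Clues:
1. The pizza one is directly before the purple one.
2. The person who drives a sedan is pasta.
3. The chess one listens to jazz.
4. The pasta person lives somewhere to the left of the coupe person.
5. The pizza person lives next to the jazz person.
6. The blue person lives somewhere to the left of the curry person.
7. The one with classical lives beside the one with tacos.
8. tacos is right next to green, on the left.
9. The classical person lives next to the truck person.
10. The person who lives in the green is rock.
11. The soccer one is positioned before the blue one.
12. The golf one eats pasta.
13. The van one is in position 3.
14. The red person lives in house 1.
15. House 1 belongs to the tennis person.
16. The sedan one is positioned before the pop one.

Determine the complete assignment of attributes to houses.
Solution:

House | Sport | Color | Music | Vehicle | Food
----------------------------------------------
  1   | tennis | red | classical | wagon | pizza
  2   | chess | purple | jazz | truck | tacos
  3   | soccer | green | rock | van | sushi
  4   | golf | blue | blues | sedan | pasta
  5   | swimming | yellow | pop | coupe | curry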